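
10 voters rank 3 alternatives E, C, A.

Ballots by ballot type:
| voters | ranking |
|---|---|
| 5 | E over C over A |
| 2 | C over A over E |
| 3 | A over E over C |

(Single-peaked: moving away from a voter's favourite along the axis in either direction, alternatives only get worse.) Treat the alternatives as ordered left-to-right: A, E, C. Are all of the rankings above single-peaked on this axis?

Axis positions: A=1, E=2, C=3.
Ballot type 1 (peak E at position 2): ranking walks positions 2-3-1, expanding outward from the peak — single-peaked.
Ballot type 2: ranking walks positions 3-1-2; A is ranked above E even though E lies between A and the peak C on the axis — preferences dip and rise again. Not single-peaked.
Ballot type 3 (peak A at position 1): ranking walks positions 1-2-3, expanding outward from the peak — single-peaked.
Ballot type 2 violates single-peakedness, so the profile is not single-peaked on this axis.

no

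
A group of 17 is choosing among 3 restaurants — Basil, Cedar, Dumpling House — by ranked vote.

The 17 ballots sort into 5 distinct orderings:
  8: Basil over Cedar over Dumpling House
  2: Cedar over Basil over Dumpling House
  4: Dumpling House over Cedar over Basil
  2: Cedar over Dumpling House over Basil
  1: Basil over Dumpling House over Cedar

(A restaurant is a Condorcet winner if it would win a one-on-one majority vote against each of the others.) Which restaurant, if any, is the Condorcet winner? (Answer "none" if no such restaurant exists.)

Basil

Head-to-head results (17 friends):
Basil vs Cedar: 8+1 = 9 for Basil, 8 for Cedar — Basil by 9–8.
Basil vs Dumpling House: 8+2+1 = 11 for Basil, 6 for Dumpling House — Basil by 11–6.
Cedar vs Dumpling House: Cedar preferred on 8+2+2 = 12 ballots; Cedar wins 12–5.
Basil wins every pairwise contest, so Basil is the Condorcet winner.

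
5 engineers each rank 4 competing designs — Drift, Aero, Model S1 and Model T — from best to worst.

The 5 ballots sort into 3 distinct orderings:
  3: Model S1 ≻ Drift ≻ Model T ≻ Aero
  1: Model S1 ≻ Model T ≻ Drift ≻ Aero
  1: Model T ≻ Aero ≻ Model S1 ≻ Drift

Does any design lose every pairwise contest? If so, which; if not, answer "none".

Pairwise majorities:
Drift–Aero: Drift 4–1.
Drift vs Model S1: 0 to 5, Model S1.
Drift vs Model T: 3 to 2, Drift.
Aero vs Model S1: 1 for Aero, 4 for Model S1 — Model S1 by 4–1.
Aero vs Model T: Model T, 5–0.
Model S1 vs Model T: Model S1, 4–1.
Only Aero has no wins; Aero is the Condorcet loser.

Aero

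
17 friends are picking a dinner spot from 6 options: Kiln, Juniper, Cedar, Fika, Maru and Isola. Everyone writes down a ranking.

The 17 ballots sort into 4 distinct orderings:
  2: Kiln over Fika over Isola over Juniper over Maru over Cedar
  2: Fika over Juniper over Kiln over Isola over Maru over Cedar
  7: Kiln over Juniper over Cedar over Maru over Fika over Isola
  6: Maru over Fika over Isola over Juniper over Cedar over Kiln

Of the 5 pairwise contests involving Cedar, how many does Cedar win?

Cedar against each rival (17 friends):
Cedar vs Kiln: 6 for Cedar, 11 for Kiln — Kiln by 11–6.
Cedar vs Juniper: 0 to 17, Juniper.
Cedar–Fika: Fika 10–7.
Cedar–Maru: Maru 10–7.
Cedar–Isola: Isola 10–7.
Cedar beats no one; loses to Kiln, Juniper, Fika, Maru, Isola — 0 pairwise wins.

0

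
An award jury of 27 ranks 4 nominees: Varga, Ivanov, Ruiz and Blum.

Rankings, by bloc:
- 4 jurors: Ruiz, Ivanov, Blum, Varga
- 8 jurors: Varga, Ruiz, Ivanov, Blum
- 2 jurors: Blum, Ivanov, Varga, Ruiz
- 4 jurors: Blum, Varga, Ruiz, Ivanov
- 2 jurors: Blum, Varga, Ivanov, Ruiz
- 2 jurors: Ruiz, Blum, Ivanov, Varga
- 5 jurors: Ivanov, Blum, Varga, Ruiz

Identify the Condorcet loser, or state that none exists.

Pairwise majorities:
Varga vs Ivanov: Varga wins 14–13.
Varga vs Ruiz: Varga preferred on 8+2+4+2+5 = 21 ballots; Varga wins 21–6.
Varga vs Blum: Varga is ranked higher on 8 ballots, Blum on 19. Blum wins 19–8.
Ivanov–Ruiz: Ruiz 18–9.
Ivanov–Blum: Ivanov 17–10.
Ruiz vs Blum: 14 to 13, Ruiz.
Every nominee wins at least one matchup (Varga beats Ivanov; Ivanov beats Blum; Ruiz beats Ivanov; Blum beats Varga), so there is no Condorcet loser.

none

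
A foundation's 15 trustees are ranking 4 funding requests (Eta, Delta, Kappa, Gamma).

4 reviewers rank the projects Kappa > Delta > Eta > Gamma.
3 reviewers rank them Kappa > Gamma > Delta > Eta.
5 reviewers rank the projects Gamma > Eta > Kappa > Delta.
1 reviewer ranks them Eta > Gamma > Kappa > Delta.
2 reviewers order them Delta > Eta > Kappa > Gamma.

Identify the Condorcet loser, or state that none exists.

none

Head-to-head results (15 reviewers):
Eta vs Delta: Eta is ranked higher on 5+1 = 6 ballots, Delta on 9. Delta wins 9–6.
Eta–Kappa: Eta 8–7.
Eta vs Gamma: 7 to 8, Gamma.
Delta vs Kappa: Kappa wins 13–2.
Delta vs Gamma: Gamma wins 9–6.
Kappa–Gamma: Kappa 9–6.
Every project wins at least one matchup (Eta beats Kappa; Delta beats Eta; Kappa beats Delta; Gamma beats Eta), so there is no Condorcet loser.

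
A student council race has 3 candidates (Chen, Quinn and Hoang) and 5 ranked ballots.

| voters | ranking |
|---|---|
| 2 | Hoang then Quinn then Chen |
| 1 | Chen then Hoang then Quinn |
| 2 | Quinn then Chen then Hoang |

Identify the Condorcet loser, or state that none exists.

none

Pairwise majorities:
Chen vs Quinn: Quinn wins 4–1.
Chen vs Hoang: Chen wins 3–2.
Quinn vs Hoang: Quinn preferred on 2 ballots; Hoang wins 3–2.
Each candidate has at least one pairwise win (Chen beats Hoang; Quinn beats Chen; Hoang beats Quinn) — no Condorcet loser.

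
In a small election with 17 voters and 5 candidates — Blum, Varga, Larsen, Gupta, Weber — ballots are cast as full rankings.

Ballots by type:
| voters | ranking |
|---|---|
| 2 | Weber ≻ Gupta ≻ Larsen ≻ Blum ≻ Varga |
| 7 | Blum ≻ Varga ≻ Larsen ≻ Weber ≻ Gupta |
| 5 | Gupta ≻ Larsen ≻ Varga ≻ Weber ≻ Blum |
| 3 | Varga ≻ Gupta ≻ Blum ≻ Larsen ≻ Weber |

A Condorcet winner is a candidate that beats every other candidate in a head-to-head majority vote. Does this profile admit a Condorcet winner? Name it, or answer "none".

none

Pairwise majorities:
Blum vs Varga: Blum wins 9–8.
Blum vs Larsen: Blum wins 10–7.
Blum vs Gupta: Gupta wins 10–7.
Blum vs Weber: Blum, 10–7.
Varga vs Larsen: Varga wins 10–7.
Varga vs Gupta: Varga, 10–7.
Varga vs Weber: Varga wins 15–2.
Larsen–Gupta: Gupta 10–7.
Larsen vs Weber: Larsen wins 15–2.
Gupta vs Weber: Weber, 9–8.
Every candidate loses at least once (Blum loses to Gupta; Varga loses to Blum; Larsen loses to Blum; Gupta loses to Varga; Weber loses to Blum). The majority relation contains the cycle Blum → Varga → Gupta → Blum, so there is no Condorcet winner.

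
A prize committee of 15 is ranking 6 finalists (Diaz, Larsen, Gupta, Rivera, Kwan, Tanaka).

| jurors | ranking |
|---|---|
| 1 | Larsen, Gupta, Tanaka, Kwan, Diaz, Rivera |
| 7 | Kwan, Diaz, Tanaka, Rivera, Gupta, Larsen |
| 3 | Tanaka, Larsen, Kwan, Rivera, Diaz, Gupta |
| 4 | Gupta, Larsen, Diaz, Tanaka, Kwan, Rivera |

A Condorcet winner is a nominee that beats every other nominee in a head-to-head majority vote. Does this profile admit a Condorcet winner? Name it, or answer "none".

none

Check each pair by majority over 15 ballots:
Diaz vs Larsen: Diaz is ranked higher on 7 ballots, Larsen on 8. Larsen wins 8–7.
Diaz vs Gupta: Diaz preferred on 7+3 = 10 ballots; Diaz wins 10–5.
Diaz vs Rivera: 12 to 3, Diaz.
Diaz vs Kwan: Diaz preferred on 4 ballots; Kwan wins 11–4.
Diaz vs Tanaka: Diaz preferred on 7+4 = 11 ballots; Diaz wins 11–4.
Larsen vs Gupta: 4 to 11, Gupta.
Larsen vs Rivera: 1+3+4 = 8 for Larsen, 7 for Rivera — Larsen by 8–7.
Larsen vs Kwan: Larsen is ranked higher on 1+3+4 = 8 ballots, Kwan on 7. Larsen wins 8–7.
Larsen vs Tanaka: 5 to 10, Tanaka.
Gupta vs Rivera: 5 to 10, Rivera.
Gupta vs Kwan: 5 to 10, Kwan.
Gupta vs Tanaka: Gupta preferred on 1+4 = 5 ballots; Tanaka wins 10–5.
Rivera vs Kwan: 0 for Rivera, 15 for Kwan — Kwan by 15–0.
Rivera vs Tanaka: Rivera is ranked higher on 0 ballots, Tanaka on 15. Tanaka wins 15–0.
Kwan vs Tanaka: Kwan is ranked higher on 7 ballots, Tanaka on 8. Tanaka wins 8–7.
No nominee is unbeaten: Diaz loses to Larsen; Larsen loses to Gupta; Gupta loses to Diaz; Rivera loses to Diaz; Kwan loses to Larsen; Tanaka loses to Diaz. In particular Diaz → Gupta → Larsen → Diaz is a majority cycle — no Condorcet winner exists.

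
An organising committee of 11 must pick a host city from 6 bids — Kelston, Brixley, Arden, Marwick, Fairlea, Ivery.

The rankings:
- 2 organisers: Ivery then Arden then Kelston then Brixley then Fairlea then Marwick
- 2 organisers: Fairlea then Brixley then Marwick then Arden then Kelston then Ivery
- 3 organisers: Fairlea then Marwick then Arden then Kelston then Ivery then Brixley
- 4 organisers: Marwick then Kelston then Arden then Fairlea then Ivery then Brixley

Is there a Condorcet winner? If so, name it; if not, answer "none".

Pairwise majorities:
Kelston vs Brixley: 9 to 2, Kelston.
Kelston vs Arden: 4 for Kelston, 7 for Arden — Arden by 7–4.
Kelston vs Marwick: 2 for Kelston, 9 for Marwick — Marwick by 9–2.
Kelston vs Fairlea: 6 to 5, Kelston.
Kelston vs Ivery: Kelston is ranked higher on 2+3+4 = 9 ballots, Ivery on 2. Kelston wins 9–2.
Brixley vs Arden: Brixley is ranked higher on 2 ballots, Arden on 9. Arden wins 9–2.
Brixley vs Marwick: 2+2 = 4 for Brixley, 7 for Marwick — Marwick by 7–4.
Brixley vs Fairlea: Brixley is ranked higher on 2 ballots, Fairlea on 9. Fairlea wins 9–2.
Brixley vs Ivery: Brixley preferred on 2 ballots; Ivery wins 9–2.
Arden vs Marwick: 2 for Arden, 9 for Marwick — Marwick by 9–2.
Arden vs Fairlea: 2+4 = 6 for Arden, 5 for Fairlea — Arden by 6–5.
Arden vs Ivery: 9 to 2, Arden.
Marwick vs Fairlea: Marwick is ranked higher on 4 ballots, Fairlea on 7. Fairlea wins 7–4.
Marwick vs Ivery: 9 to 2, Marwick.
Fairlea vs Ivery: 9 to 2, Fairlea.
Every city loses at least once (Kelston loses to Arden; Brixley loses to Kelston; Arden loses to Marwick; Marwick loses to Fairlea; Fairlea loses to Kelston; Ivery loses to Kelston). The majority relation contains the cycle Kelston → Fairlea → Marwick → Kelston, so there is no Condorcet winner.

none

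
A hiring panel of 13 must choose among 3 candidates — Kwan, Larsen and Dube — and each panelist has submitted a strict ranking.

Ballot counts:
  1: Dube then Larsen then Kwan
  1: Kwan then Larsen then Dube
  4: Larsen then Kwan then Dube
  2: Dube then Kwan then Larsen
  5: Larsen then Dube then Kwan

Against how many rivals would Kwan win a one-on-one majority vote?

Kwan against each rival (13 committee members):
Kwan–Larsen: Larsen 10–3.
Kwan vs Dube: Dube, 8–5.
Kwan beats no one; loses to Larsen, Dube — 0 pairwise wins.

0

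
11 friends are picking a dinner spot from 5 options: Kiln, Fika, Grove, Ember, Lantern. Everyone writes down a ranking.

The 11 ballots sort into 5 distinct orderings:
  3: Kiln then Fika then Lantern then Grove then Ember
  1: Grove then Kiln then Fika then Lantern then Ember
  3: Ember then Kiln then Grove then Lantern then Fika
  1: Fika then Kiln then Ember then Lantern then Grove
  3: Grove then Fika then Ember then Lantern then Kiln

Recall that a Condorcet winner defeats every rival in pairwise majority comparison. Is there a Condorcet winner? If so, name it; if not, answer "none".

Head-to-head results (11 friends):
Kiln vs Fika: 3+1+3 = 7 for Kiln, 4 for Fika — Kiln by 7–4.
Kiln vs Grove: Kiln, 7–4.
Kiln vs Ember: Ember wins 6–5.
Kiln vs Lantern: Kiln wins 8–3.
Fika vs Grove: Fika preferred on 3+1 = 4 ballots; Grove wins 7–4.
Fika–Ember: Fika 8–3.
Fika vs Lantern: 3+1+1+3 = 8 for Fika, 3 for Lantern — Fika by 8–3.
Grove–Ember: Grove 7–4.
Grove vs Lantern: Grove is ranked higher on 1+3+3 = 7 ballots, Lantern on 4. Grove wins 7–4.
Ember vs Lantern: Ember wins 7–4.
Every restaurant loses at least once (Kiln loses to Ember; Fika loses to Kiln; Grove loses to Kiln; Ember loses to Fika; Lantern loses to Kiln). The majority relation contains the cycle Kiln > Fika > Ember > Kiln, so there is no Condorcet winner.

none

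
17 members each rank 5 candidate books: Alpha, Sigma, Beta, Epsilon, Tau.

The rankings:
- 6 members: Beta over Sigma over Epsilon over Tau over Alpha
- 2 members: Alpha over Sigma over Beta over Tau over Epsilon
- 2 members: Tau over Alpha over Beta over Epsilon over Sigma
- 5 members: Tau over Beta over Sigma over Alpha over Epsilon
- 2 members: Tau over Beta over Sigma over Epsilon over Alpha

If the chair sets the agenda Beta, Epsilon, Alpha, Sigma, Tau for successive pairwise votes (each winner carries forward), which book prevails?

Round 1: Beta vs Epsilon — 17–0, Beta advances.
Round 2: Beta vs Alpha — 13–4, Beta advances.
Round 3: Beta vs Sigma — 15–2, Beta advances.
Round 4: Beta vs Tau — 8–9, Tau advances.
The agenda winner is Tau.

Tau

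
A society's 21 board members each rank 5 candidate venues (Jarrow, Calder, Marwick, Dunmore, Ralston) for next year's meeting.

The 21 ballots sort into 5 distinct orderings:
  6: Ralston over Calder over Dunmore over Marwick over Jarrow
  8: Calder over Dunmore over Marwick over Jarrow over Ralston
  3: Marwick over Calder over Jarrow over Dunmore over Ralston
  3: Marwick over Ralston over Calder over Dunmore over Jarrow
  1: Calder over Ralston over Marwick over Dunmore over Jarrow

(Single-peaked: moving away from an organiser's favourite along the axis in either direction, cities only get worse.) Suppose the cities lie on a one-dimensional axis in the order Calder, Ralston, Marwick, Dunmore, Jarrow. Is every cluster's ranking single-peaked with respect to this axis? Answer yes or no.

no

Axis positions: Calder=1, Ralston=2, Marwick=3, Dunmore=4, Jarrow=5.
Cluster 1: ranking walks positions 2-1-4-3-5; Dunmore is ranked above Marwick even though Marwick lies between Dunmore and the peak Ralston on the axis — preferences dip and rise again. Not single-peaked.
Cluster 2: ranking walks positions 1-4-3-5-2; Dunmore is ranked above Ralston even though Ralston lies between Dunmore and the peak Calder on the axis — preferences dip and rise again. Not single-peaked.
Cluster 3: ranking walks positions 3-1-5-4-2; Calder is ranked above Ralston even though Ralston lies between Calder and the peak Marwick on the axis — preferences dip and rise again. Not single-peaked.
Cluster 4 (peak Marwick at position 3): ranking walks positions 3-2-1-4-5, expanding outward from the peak — single-peaked.
Cluster 5 (peak Calder at position 1): ranking walks positions 1-2-3-4-5, expanding outward from the peak — single-peaked.
Cluster 1 violates single-peakedness, so the profile is not single-peaked on this axis.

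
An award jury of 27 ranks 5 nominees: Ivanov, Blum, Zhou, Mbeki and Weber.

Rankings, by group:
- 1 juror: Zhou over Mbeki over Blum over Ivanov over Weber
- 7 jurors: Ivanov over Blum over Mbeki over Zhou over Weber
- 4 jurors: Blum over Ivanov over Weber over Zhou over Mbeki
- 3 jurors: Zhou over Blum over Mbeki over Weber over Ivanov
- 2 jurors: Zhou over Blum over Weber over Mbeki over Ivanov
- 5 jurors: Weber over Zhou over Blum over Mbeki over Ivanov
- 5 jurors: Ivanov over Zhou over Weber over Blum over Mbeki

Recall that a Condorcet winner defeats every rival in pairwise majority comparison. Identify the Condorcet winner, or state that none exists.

none

Head-to-head results (27 jurors):
Ivanov vs Blum: Ivanov is ranked higher on 7+5 = 12 ballots, Blum on 15. Blum wins 15–12.
Ivanov vs Zhou: Ivanov preferred on 7+4+5 = 16 ballots; Ivanov wins 16–11.
Ivanov–Mbeki: Ivanov 16–11.
Ivanov vs Weber: Ivanov wins 17–10.
Blum vs Zhou: Blum is ranked higher on 7+4 = 11 ballots, Zhou on 16. Zhou wins 16–11.
Blum vs Mbeki: 26 to 1, Blum.
Blum vs Weber: Blum is ranked higher on 1+7+4+3+2 = 17 ballots, Weber on 10. Blum wins 17–10.
Zhou vs Mbeki: 1+4+3+2+5+5 = 20 for Zhou, 7 for Mbeki — Zhou by 20–7.
Zhou–Weber: Zhou 18–9.
Mbeki vs Weber: 11 to 16, Weber.
No nominee is unbeaten: Ivanov loses to Blum; Blum loses to Zhou; Zhou loses to Ivanov; Mbeki loses to Ivanov; Weber loses to Ivanov. In particular Ivanov beats Zhou beats Blum beats Ivanov is a majority cycle — no Condorcet winner exists.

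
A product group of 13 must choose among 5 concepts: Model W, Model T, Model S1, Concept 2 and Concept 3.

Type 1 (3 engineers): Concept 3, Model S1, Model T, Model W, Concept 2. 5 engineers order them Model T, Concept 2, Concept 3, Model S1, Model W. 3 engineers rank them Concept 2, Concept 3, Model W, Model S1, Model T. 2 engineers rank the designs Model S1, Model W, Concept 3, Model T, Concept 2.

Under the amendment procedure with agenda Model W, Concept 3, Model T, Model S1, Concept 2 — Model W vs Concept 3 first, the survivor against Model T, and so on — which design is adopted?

Concept 2

Round 1: Model W vs Concept 3 — 2–11, Concept 3 advances.
Round 2: Concept 3 vs Model T — 8–5, Concept 3 advances.
Round 3: Concept 3 vs Model S1 — 11–2, Concept 3 advances.
Round 4: Concept 3 vs Concept 2 — 5–8, Concept 2 advances.
Concept 2 survives the agenda.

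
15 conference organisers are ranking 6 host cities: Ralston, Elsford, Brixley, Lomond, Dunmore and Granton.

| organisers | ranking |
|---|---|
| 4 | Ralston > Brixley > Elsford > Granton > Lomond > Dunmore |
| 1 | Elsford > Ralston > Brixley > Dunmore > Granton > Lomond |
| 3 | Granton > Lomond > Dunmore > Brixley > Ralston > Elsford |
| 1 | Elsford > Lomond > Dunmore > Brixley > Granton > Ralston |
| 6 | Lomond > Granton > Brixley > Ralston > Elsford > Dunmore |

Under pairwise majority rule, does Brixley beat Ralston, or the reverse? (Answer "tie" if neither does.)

Ballots ranking Brixley above Ralston: 3 + 1 + 6 = 10.
Ballots ranking Ralston above Brixley: 15 − 10 = 5.
Brixley wins the head-to-head 10–5.

Brixley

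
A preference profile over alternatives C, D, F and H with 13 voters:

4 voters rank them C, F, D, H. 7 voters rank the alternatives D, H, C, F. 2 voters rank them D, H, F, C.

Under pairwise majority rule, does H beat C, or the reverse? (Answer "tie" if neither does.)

Ballots ranking H above C: 7 + 2 = 9.
Ballots ranking C above H: 13 − 9 = 4.
H wins the head-to-head 9–4.

H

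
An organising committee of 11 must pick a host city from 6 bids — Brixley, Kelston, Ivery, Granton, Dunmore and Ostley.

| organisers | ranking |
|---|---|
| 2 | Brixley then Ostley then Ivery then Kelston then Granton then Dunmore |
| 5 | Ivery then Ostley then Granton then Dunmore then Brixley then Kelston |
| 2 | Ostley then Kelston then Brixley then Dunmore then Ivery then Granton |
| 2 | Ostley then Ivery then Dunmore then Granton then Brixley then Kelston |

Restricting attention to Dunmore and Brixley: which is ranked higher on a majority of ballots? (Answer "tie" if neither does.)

Dunmore

Ballots ranking Dunmore above Brixley: 5 + 2 = 7.
Ballots ranking Brixley above Dunmore: 11 − 7 = 4.
Dunmore wins the head-to-head 7–4.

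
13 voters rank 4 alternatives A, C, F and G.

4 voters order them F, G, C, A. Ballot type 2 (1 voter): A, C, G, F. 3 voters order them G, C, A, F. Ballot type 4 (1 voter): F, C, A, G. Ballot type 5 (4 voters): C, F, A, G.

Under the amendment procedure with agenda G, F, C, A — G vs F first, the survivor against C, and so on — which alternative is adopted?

Round 1: G vs F — 4–9, F advances.
Round 2: F vs C — 5–8, C advances.
Round 3: C vs A — 12–1, C advances.
The agenda winner is C.

C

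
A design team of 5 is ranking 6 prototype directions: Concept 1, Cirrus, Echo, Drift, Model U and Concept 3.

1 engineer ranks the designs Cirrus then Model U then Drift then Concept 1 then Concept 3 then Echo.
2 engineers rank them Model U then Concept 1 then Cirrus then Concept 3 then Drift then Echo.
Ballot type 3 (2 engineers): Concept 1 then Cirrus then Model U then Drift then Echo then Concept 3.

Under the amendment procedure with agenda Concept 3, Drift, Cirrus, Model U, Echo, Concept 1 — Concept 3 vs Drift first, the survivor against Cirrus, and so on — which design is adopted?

Round 1: Concept 3 vs Drift — 2–3, Drift advances.
Round 2: Drift vs Cirrus — 0–5, Cirrus advances.
Round 3: Cirrus vs Model U — 3–2, Cirrus advances.
Round 4: Cirrus vs Echo — 5–0, Cirrus advances.
Round 5: Cirrus vs Concept 1 — 1–4, Concept 1 advances.
Concept 1 survives the agenda.

Concept 1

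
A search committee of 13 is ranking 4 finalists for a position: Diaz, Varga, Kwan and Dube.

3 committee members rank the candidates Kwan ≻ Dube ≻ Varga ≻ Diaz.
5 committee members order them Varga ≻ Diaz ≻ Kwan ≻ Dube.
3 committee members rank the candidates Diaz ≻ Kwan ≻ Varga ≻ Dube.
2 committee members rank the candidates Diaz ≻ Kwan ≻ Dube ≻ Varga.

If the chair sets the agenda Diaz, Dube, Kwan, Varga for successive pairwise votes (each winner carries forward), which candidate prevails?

Round 1: Diaz vs Dube — 10–3, Diaz advances.
Round 2: Diaz vs Kwan — 10–3, Diaz advances.
Round 3: Diaz vs Varga — 5–8, Varga advances.
The agenda winner is Varga.

Varga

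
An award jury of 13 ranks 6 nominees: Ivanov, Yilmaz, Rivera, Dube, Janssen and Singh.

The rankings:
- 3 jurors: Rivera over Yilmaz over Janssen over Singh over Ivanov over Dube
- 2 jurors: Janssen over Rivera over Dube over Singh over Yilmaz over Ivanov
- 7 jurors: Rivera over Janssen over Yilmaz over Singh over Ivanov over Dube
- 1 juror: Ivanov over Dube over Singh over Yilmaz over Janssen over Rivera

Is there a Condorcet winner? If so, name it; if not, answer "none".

Head-to-head results (13 jurors):
Ivanov vs Yilmaz: Yilmaz, 12–1.
Ivanov–Rivera: Rivera 12–1.
Ivanov vs Dube: Ivanov wins 11–2.
Ivanov vs Janssen: Janssen wins 12–1.
Ivanov vs Singh: Singh wins 12–1.
Yilmaz–Rivera: Rivera 12–1.
Yilmaz–Dube: Yilmaz 10–3.
Yilmaz–Janssen: Janssen 9–4.
Yilmaz vs Singh: Yilmaz wins 10–3.
Rivera vs Dube: Rivera, 12–1.
Rivera vs Janssen: Rivera, 10–3.
Rivera vs Singh: Rivera wins 12–1.
Dube vs Janssen: Janssen, 12–1.
Dube vs Singh: Singh wins 10–3.
Janssen vs Singh: Janssen, 12–1.
Rivera beats each of Ivanov, Yilmaz, Dube, Janssen, Singh — Rivera is the Condorcet winner.

Rivera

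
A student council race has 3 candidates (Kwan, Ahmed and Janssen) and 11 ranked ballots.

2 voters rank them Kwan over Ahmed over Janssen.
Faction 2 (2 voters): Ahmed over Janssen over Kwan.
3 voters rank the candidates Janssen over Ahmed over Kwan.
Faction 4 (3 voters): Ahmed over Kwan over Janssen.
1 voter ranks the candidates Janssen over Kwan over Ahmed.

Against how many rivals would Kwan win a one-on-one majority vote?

Kwan against each rival (11 voters):
Kwan vs Ahmed: Kwan is ranked higher on 2+1 = 3 ballots, Ahmed on 8. Ahmed wins 8–3.
Kwan vs Janssen: Kwan preferred on 2+3 = 5 ballots; Janssen wins 6–5.
Kwan beats no one; loses to Ahmed, Janssen — 0 pairwise wins.

0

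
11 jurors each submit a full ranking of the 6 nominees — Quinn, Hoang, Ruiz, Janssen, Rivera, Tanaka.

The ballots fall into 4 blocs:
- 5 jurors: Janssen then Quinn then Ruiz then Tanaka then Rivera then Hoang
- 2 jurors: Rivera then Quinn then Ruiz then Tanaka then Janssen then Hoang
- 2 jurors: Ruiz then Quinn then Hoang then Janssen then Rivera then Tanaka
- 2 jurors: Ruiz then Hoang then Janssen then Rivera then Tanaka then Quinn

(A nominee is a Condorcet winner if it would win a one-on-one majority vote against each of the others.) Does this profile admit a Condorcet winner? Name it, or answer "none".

Head-to-head results (11 jurors):
Quinn–Hoang: Quinn 9–2.
Quinn–Ruiz: Quinn 7–4.
Quinn vs Janssen: Janssen, 7–4.
Quinn vs Rivera: Quinn wins 7–4.
Quinn vs Tanaka: Quinn wins 9–2.
Hoang vs Ruiz: Ruiz, 11–0.
Hoang vs Janssen: Janssen, 7–4.
Hoang vs Rivera: Rivera wins 7–4.
Hoang–Tanaka: Tanaka 7–4.
Ruiz vs Janssen: Ruiz, 6–5.
Ruiz vs Rivera: Ruiz, 9–2.
Ruiz vs Tanaka: Ruiz wins 11–0.
Janssen–Rivera: Janssen 9–2.
Janssen vs Tanaka: Janssen, 9–2.
Rivera vs Tanaka: Rivera wins 6–5.
Every nominee loses at least once (Quinn loses to Janssen; Hoang loses to Quinn; Ruiz loses to Quinn; Janssen loses to Ruiz; Rivera loses to Quinn; Tanaka loses to Quinn). The majority relation contains the cycle Quinn → Ruiz → Janssen → Quinn, so there is no Condorcet winner.

none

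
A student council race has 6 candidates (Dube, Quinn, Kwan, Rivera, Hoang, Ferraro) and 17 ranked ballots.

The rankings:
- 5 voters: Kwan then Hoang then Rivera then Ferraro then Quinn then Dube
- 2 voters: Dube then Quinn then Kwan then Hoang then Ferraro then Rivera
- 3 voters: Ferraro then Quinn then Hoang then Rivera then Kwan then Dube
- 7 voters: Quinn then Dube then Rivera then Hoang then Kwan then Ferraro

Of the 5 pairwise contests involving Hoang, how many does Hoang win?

3

Hoang against each rival (17 voters):
Hoang vs Dube: 5+3 = 8 for Hoang, 9 for Dube — Dube by 9–8.
Hoang vs Quinn: Hoang is ranked higher on 5 ballots, Quinn on 12. Quinn wins 12–5.
Hoang vs Kwan: Hoang, 10–7.
Hoang vs Rivera: Hoang wins 10–7.
Hoang vs Ferraro: 14 to 3, Hoang.
Hoang beats Kwan, Rivera, Ferraro; loses to Dube, Quinn — 3 pairwise wins.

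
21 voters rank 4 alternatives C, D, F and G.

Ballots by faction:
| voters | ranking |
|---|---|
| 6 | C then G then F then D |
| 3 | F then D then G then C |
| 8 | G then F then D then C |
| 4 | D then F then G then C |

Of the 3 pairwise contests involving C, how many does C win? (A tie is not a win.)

C against each rival (21 voters):
C vs D: D, 15–6.
C vs F: F wins 15–6.
C vs G: 6 to 15, G.
C beats no one; loses to D, F, G — 0 pairwise wins.

0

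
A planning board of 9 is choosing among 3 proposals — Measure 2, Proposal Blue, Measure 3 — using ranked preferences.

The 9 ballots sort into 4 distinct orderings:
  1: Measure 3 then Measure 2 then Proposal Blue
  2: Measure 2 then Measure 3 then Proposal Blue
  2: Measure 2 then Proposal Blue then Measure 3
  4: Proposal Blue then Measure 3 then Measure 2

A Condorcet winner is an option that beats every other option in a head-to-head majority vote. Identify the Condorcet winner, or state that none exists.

none

Head-to-head results (9 council members):
Measure 2–Proposal Blue: Measure 2 5–4.
Measure 2 vs Measure 3: Measure 3, 5–4.
Proposal Blue vs Measure 3: Proposal Blue, 6–3.
Every option loses at least once (Measure 2 loses to Measure 3; Proposal Blue loses to Measure 2; Measure 3 loses to Proposal Blue). The majority relation contains the cycle Measure 2 > Proposal Blue > Measure 3 > Measure 2, so there is no Condorcet winner.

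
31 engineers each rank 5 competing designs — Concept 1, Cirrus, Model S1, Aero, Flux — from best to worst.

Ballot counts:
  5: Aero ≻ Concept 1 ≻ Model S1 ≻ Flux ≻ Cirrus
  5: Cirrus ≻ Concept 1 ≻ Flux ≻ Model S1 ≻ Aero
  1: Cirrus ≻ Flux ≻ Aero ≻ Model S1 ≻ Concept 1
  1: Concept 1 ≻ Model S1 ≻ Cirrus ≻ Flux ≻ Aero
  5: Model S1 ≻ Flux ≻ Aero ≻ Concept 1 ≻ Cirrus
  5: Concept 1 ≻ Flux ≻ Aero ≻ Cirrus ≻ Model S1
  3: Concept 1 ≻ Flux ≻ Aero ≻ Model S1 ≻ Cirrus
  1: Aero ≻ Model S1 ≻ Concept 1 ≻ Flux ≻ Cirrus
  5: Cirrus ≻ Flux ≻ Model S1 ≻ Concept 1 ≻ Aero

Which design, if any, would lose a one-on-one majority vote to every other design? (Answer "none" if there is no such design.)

none

Head-to-head results (31 engineers):
Concept 1–Cirrus: Concept 1 20–11.
Concept 1 vs Model S1: Concept 1, 19–12.
Concept 1 vs Aero: Concept 1 wins 19–12.
Concept 1 vs Flux: Concept 1, 20–11.
Cirrus vs Model S1: Cirrus is ranked higher on 5+1+5+5 = 16 ballots, Model S1 on 15. Cirrus wins 16–15.
Cirrus vs Aero: Cirrus preferred on 5+1+1+5 = 12 ballots; Aero wins 19–12.
Cirrus vs Flux: Flux, 19–12.
Model S1 vs Aero: Model S1 preferred on 5+1+5+5 = 16 ballots; Model S1 wins 16–15.
Model S1 vs Flux: 12 to 19, Flux.
Aero vs Flux: Aero is ranked higher on 5+1 = 6 ballots, Flux on 25. Flux wins 25–6.
Each design has at least one pairwise win (Concept 1 beats Cirrus; Cirrus beats Model S1; Model S1 beats Aero; Aero beats Cirrus; Flux beats Cirrus) — no Condorcet loser.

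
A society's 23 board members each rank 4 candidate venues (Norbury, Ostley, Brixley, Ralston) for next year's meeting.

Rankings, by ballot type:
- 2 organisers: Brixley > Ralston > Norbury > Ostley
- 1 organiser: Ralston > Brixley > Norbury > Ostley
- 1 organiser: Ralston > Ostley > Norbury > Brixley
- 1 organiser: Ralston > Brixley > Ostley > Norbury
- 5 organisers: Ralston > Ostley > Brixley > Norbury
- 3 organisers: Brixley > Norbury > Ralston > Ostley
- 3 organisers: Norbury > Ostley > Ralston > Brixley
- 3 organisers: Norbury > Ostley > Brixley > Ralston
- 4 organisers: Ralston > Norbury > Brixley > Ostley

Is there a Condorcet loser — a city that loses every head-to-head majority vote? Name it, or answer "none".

Pairwise majorities:
Norbury vs Ostley: Norbury is ranked higher on 2+1+3+3+3+4 = 16 ballots, Ostley on 7. Norbury wins 16–7.
Norbury vs Brixley: Brixley wins 12–11.
Norbury–Ralston: Ralston 14–9.
Ostley vs Brixley: 1+5+3+3 = 12 for Ostley, 11 for Brixley — Ostley by 12–11.
Ostley vs Ralston: 3+3 = 6 for Ostley, 17 for Ralston — Ralston by 17–6.
Brixley vs Ralston: 8 to 15, Ralston.
Every city wins at least one matchup (Norbury beats Ostley; Ostley beats Brixley; Brixley beats Norbury; Ralston beats Norbury), so there is no Condorcet loser.

none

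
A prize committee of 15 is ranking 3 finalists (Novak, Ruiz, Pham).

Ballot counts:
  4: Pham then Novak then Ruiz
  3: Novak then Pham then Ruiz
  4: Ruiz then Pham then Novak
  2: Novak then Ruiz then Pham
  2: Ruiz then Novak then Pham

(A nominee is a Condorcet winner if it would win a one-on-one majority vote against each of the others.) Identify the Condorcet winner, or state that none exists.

Pairwise majorities:
Novak vs Ruiz: 4+3+2 = 9 for Novak, 6 for Ruiz — Novak by 9–6.
Novak vs Pham: 3+2+2 = 7 for Novak, 8 for Pham — Pham by 8–7.
Ruiz vs Pham: Ruiz is ranked higher on 4+2+2 = 8 ballots, Pham on 7. Ruiz wins 8–7.
Every nominee loses at least once (Novak loses to Pham; Ruiz loses to Novak; Pham loses to Ruiz). The majority relation contains the cycle Novak → Ruiz → Pham → Novak, so there is no Condorcet winner.

none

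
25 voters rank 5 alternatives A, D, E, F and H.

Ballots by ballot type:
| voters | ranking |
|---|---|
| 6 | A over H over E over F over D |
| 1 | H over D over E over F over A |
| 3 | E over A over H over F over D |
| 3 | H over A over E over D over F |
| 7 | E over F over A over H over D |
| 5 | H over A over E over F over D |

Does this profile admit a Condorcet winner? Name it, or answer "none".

A

Head-to-head results (25 voters):
A vs D: A is ranked higher on 6+3+3+7+5 = 24 ballots, D on 1. A wins 24–1.
A vs E: 14 to 11, A.
A vs F: 17 to 8, A.
A vs H: A preferred on 6+3+7 = 16 ballots; A wins 16–9.
D vs E: 1 for D, 24 for E — E by 24–1.
D vs F: D preferred on 1+3 = 4 ballots; F wins 21–4.
D vs H: D is ranked higher on 0 ballots, H on 25. H wins 25–0.
E vs F: E is ranked higher on 6+1+3+3+7+5 = 25 ballots, F on 0. E wins 25–0.
E vs H: E preferred on 3+7 = 10 ballots; H wins 15–10.
F vs H: F is ranked higher on 7 ballots, H on 18. H wins 18–7.
A wins every pairwise contest, so A is the Condorcet winner.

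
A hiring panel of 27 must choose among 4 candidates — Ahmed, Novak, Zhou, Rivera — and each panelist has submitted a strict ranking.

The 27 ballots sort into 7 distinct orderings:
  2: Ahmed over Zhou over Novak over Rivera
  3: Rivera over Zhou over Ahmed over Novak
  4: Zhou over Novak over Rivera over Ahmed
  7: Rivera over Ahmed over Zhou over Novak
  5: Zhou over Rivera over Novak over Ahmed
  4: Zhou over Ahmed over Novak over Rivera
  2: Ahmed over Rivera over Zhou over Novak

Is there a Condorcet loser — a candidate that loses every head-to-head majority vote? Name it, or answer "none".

Head-to-head results (27 committee members):
Ahmed vs Novak: Ahmed preferred on 2+3+7+4+2 = 18 ballots; Ahmed wins 18–9.
Ahmed vs Zhou: Ahmed preferred on 2+7+2 = 11 ballots; Zhou wins 16–11.
Ahmed vs Rivera: 2+4+2 = 8 for Ahmed, 19 for Rivera — Rivera by 19–8.
Novak vs Zhou: Zhou, 27–0.
Novak–Rivera: Rivera 17–10.
Zhou vs Rivera: Zhou is ranked higher on 2+4+5+4 = 15 ballots, Rivera on 12. Zhou wins 15–12.
Only Novak has no wins; Novak is the Condorcet loser.

Novak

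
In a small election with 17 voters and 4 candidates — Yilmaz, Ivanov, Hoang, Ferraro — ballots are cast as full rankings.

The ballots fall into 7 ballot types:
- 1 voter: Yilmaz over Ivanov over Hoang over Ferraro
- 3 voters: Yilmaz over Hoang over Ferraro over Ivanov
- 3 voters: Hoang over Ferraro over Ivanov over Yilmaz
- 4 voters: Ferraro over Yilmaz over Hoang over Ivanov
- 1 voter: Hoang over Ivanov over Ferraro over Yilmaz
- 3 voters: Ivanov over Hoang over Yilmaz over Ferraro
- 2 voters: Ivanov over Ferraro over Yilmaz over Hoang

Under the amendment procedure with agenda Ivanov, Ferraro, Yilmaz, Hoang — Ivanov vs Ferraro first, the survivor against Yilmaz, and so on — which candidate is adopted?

Hoang

Round 1: Ivanov vs Ferraro — 7–10, Ferraro advances.
Round 2: Ferraro vs Yilmaz — 10–7, Ferraro advances.
Round 3: Ferraro vs Hoang — 6–11, Hoang advances.
The agenda winner is Hoang.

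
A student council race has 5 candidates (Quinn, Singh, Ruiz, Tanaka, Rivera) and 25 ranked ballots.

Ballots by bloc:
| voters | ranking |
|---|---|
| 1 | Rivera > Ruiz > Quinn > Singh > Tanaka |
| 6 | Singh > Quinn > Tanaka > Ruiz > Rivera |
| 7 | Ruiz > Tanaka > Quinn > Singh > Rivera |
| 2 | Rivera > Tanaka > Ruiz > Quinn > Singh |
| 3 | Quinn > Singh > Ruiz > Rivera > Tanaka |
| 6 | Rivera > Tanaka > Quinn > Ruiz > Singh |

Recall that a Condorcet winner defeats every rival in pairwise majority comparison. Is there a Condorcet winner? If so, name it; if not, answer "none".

Pairwise majorities:
Quinn vs Singh: Quinn, 19–6.
Quinn vs Ruiz: Quinn wins 15–10.
Quinn–Tanaka: Tanaka 15–10.
Quinn vs Rivera: Quinn wins 16–9.
Singh–Ruiz: Ruiz 16–9.
Singh–Tanaka: Tanaka 15–10.
Singh–Rivera: Singh 16–9.
Ruiz vs Tanaka: Tanaka, 14–11.
Ruiz–Rivera: Ruiz 16–9.
Tanaka–Rivera: Tanaka 13–12.
Tanaka wins every pairwise contest, so Tanaka is the Condorcet winner.

Tanaka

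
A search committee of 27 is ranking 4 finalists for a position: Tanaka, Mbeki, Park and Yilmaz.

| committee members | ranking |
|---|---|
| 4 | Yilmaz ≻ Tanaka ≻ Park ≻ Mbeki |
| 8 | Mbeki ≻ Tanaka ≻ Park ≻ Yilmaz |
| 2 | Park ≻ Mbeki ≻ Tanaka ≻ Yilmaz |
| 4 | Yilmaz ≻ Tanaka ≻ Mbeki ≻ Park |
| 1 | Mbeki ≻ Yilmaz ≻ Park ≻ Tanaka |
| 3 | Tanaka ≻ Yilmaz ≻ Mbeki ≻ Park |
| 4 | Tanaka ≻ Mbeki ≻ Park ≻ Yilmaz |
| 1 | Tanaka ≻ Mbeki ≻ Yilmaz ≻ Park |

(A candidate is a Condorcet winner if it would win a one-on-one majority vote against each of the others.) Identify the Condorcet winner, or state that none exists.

Check each pair by majority over 27 ballots:
Tanaka vs Mbeki: 4+4+3+4+1 = 16 for Tanaka, 11 for Mbeki — Tanaka by 16–11.
Tanaka vs Park: 4+8+4+3+4+1 = 24 for Tanaka, 3 for Park — Tanaka by 24–3.
Tanaka vs Yilmaz: Tanaka wins 18–9.
Mbeki–Park: Mbeki 21–6.
Mbeki vs Yilmaz: 8+2+1+4+1 = 16 for Mbeki, 11 for Yilmaz — Mbeki by 16–11.
Park–Yilmaz: Park 14–13.
Tanaka wins every pairwise contest, so Tanaka is the Condorcet winner.

Tanaka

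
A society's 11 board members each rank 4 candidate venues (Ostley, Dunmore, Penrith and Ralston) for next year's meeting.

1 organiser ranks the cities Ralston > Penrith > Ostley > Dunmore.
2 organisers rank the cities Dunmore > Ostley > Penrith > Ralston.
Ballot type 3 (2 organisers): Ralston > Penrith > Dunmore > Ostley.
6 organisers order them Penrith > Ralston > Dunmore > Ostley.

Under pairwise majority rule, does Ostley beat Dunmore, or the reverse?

Dunmore

Ballots ranking Ostley above Dunmore: 1.
Ballots ranking Dunmore above Ostley: 11 − 1 = 10.
Dunmore wins the head-to-head 10–1.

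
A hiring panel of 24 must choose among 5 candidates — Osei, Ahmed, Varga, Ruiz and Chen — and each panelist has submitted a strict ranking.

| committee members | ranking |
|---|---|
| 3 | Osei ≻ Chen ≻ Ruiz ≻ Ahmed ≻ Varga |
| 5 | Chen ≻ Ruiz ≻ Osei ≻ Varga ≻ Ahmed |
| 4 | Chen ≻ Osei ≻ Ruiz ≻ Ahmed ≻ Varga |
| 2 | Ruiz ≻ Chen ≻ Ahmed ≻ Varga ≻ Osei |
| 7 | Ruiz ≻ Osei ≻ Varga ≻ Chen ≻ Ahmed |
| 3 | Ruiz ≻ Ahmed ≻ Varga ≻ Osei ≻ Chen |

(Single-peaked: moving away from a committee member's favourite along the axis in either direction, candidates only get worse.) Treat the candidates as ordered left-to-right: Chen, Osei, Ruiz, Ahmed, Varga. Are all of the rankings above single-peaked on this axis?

no

Axis positions: Chen=1, Osei=2, Ruiz=3, Ahmed=4, Varga=5.
Faction 1 (peak Osei at position 2): ranking walks positions 2-1-3-4-5, expanding outward from the peak — single-peaked.
Faction 2: ranking walks positions 1-3-2-5-4; Ruiz is ranked above Osei even though Osei lies between Ruiz and the peak Chen on the axis — preferences dip and rise again. Not single-peaked.
Faction 3 (peak Chen at position 1): ranking walks positions 1-2-3-4-5, expanding outward from the peak — single-peaked.
Faction 4: ranking walks positions 3-1-4-5-2; Chen is ranked above Osei even though Osei lies between Chen and the peak Ruiz on the axis — preferences dip and rise again. Not single-peaked.
Faction 5: ranking walks positions 3-2-5-1-4; Varga is ranked above Ahmed even though Ahmed lies between Varga and the peak Ruiz on the axis — preferences dip and rise again. Not single-peaked.
Faction 6 (peak Ruiz at position 3): ranking walks positions 3-4-5-2-1, expanding outward from the peak — single-peaked.
Faction 2 violates single-peakedness, so the profile is not single-peaked on this axis.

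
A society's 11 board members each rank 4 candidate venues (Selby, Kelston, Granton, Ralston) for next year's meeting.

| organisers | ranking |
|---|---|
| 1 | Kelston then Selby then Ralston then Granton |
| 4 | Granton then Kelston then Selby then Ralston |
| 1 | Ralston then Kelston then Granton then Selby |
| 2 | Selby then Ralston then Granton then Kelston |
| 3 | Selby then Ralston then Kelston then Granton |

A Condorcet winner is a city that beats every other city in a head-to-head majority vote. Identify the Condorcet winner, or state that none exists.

Head-to-head results (11 organisers):
Selby vs Kelston: Selby is ranked higher on 2+3 = 5 ballots, Kelston on 6. Kelston wins 6–5.
Selby vs Granton: Selby is ranked higher on 1+2+3 = 6 ballots, Granton on 5. Selby wins 6–5.
Selby vs Ralston: Selby is ranked higher on 1+4+2+3 = 10 ballots, Ralston on 1. Selby wins 10–1.
Kelston vs Granton: 5 to 6, Granton.
Kelston vs Ralston: Kelston preferred on 1+4 = 5 ballots; Ralston wins 6–5.
Granton vs Ralston: 4 for Granton, 7 for Ralston — Ralston by 7–4.
Each city drops at least one matchup (Selby loses to Kelston; Kelston loses to Granton; Granton loses to Selby; Ralston loses to Selby); the cycle Selby → Granton → Kelston → Selby rules out a Condorcet winner.

none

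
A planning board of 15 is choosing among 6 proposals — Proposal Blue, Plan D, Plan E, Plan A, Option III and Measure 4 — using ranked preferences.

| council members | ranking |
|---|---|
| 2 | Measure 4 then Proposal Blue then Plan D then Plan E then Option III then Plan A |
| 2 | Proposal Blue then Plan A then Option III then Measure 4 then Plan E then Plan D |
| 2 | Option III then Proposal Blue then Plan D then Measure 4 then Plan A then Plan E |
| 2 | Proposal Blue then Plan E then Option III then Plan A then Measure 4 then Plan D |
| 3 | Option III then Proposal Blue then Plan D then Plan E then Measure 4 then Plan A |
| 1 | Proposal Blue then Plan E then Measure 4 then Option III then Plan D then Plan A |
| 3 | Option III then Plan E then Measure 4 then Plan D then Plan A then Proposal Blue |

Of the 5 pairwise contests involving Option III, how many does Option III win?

5

Option III against each rival (15 council members):
Option III–Proposal Blue: Option III 8–7.
Option III–Plan D: Option III 13–2.
Option III vs Plan E: Option III wins 10–5.
Option III vs Plan A: 2+2+2+3+1+3 = 13 for Option III, 2 for Plan A — Option III by 13–2.
Option III–Measure 4: Option III 12–3.
Option III beats Proposal Blue, Plan D, Plan E, Plan A, Measure 4 — 5 pairwise wins.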